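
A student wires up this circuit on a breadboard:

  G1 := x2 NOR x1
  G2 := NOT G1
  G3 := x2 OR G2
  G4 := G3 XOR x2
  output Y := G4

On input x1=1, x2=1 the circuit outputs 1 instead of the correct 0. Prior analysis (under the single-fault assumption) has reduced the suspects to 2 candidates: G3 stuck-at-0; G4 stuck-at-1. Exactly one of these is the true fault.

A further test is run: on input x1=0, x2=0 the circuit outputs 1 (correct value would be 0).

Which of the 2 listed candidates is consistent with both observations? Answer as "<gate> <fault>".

Evaluate each candidate on input x1=0, x2=0:
  G3 stuck-at-0: G1=1, G2=0, G3=0 [stuck-at-0], G4=0 → 0 — eliminated
  G4 stuck-at-1: G1=1, G2=0, G3=0, G4=1 [stuck-at-1] → 1 — matches
Only G4 stuck-at-1 reproduces the observed 1.

G4 stuck-at-1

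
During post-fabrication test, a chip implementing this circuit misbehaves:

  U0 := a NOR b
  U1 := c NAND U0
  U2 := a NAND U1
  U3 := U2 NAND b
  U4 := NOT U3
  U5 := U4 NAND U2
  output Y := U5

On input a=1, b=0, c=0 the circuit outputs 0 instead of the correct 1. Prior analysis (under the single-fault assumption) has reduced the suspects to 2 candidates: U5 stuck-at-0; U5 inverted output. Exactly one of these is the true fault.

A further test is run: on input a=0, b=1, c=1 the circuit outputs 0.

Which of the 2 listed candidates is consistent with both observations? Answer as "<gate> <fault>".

U5 stuck-at-0

Evaluate each candidate on input a=0, b=1, c=1:
  U5 stuck-at-0: U0=0, U1=1, U2=1, U3=0, U4=1, U5=0 [stuck-at-0] → 0 — matches
  U5 inverted output: U0=0, U1=1, U2=1, U3=0, U4=1, U5=1 [inverted output] → 1 — eliminated
Only U5 stuck-at-0 reproduces the observed 0.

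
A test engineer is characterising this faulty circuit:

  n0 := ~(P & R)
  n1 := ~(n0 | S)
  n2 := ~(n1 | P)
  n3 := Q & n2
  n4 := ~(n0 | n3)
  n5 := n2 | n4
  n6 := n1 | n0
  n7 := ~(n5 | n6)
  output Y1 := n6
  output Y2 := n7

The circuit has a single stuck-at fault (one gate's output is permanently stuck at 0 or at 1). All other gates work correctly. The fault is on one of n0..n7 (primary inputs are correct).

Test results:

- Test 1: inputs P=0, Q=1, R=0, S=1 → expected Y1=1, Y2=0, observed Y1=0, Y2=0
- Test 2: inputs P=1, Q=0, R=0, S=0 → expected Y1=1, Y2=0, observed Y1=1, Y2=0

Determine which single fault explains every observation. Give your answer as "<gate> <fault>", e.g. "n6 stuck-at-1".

n0 stuck-at-0

Fault-free values for test 1 (P=0, Q=1, R=0, S=1): n0=1, n1=0, n2=1, n3=1, n4=0, n5=1, n6=1, n7=0, giving Y1=1, Y2=0. Observed Y1=0, Y2=0.
Test 1: faults giving observed Y1=0, Y2=0 are {n0 stuck-at-0, n6 stuck-at-0}.
Test 2 (P=1, Q=0, R=0, S=0): fault-free n0=1, n1=0, n2=0, n3=0, n4=0, n5=0, n6=1, n7=0 → Y1=1, Y2=0; observed Y1=1, Y2=0. Eliminates n6 stuck-at-0.
Only n0 stuck-at-0 is consistent with every test.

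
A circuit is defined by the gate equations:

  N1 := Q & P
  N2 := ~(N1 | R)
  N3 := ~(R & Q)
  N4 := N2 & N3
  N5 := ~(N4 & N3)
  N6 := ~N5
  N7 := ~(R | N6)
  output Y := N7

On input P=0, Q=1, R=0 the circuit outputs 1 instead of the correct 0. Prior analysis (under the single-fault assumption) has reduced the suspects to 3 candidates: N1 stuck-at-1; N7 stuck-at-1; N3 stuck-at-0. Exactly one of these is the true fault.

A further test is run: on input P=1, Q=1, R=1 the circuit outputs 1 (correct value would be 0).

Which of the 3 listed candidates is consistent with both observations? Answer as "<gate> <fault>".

Evaluate each candidate on input P=1, Q=1, R=1:
  N1 stuck-at-1: N1=1 [stuck-at-1], N2=0, N3=0, N4=0, N5=1, N6=0, N7=0 → 0 — eliminated
  N7 stuck-at-1: N1=1, N2=0, N3=0, N4=0, N5=1, N6=0, N7=1 [stuck-at-1] → 1 — matches
  N3 stuck-at-0: N1=1, N2=0, N3=0 [stuck-at-0], N4=0, N5=1, N6=0, N7=0 → 0 — eliminated
Only N7 stuck-at-1 reproduces the observed 1.

N7 stuck-at-1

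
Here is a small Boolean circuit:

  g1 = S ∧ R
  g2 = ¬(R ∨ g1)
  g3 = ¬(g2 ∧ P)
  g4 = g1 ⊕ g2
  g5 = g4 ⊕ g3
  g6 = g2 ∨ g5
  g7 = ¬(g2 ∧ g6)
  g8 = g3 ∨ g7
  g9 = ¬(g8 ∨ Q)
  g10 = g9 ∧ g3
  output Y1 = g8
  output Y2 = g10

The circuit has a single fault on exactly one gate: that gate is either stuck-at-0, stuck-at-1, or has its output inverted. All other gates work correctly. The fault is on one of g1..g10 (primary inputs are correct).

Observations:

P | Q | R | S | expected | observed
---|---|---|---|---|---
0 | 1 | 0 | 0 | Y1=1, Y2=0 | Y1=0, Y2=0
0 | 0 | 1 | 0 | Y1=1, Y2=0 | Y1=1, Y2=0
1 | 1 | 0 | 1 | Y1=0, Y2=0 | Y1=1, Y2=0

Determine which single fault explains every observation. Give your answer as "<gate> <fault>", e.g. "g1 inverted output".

g3 inverted output

Fault-free values for test 1 (P=0, Q=1, R=0, S=0): g1=0, g2=1, g3=1, g4=1, g5=0, g6=1, g7=0, g8=1, g9=0, g10=0, giving Y1=1, Y2=0. Observed Y1=0, Y2=0.
Test 1: faults giving observed Y1=0, Y2=0 are {g3 stuck-at-0, g3 inverted output, g8 stuck-at-0, g8 inverted output}.
Test 2 (P=0, Q=0, R=1, S=0): fault-free g1=0, g2=0, g3=1, g4=0, g5=1, g6=1, g7=1, g8=1, g9=0, g10=0 → Y1=1, Y2=0; observed Y1=1, Y2=0. Eliminates g8 stuck-at-0, g8 inverted output.
Test 3 (P=1, Q=1, R=0, S=1): fault-free g1=0, g2=1, g3=0, g4=1, g5=1, g6=1, g7=0, g8=0, g9=0, g10=0 → Y1=0, Y2=0; observed Y1=1, Y2=0. Eliminates g3 stuck-at-0.
Only g3 inverted output is consistent with every test.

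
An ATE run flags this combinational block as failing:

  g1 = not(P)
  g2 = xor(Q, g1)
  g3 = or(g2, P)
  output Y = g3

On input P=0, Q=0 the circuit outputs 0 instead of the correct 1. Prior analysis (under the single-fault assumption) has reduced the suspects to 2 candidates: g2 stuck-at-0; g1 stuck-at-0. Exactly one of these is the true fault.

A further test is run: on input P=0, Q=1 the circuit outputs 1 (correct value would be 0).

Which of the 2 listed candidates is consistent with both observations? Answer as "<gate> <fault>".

Evaluate each candidate on input P=0, Q=1:
  g2 stuck-at-0: g1=1, g2=0 [stuck-at-0], g3=0 → 0 — eliminated
  g1 stuck-at-0: g1=0 [stuck-at-0], g2=1, g3=1 → 1 — matches
Only g1 stuck-at-0 reproduces the observed 1.

g1 stuck-at-0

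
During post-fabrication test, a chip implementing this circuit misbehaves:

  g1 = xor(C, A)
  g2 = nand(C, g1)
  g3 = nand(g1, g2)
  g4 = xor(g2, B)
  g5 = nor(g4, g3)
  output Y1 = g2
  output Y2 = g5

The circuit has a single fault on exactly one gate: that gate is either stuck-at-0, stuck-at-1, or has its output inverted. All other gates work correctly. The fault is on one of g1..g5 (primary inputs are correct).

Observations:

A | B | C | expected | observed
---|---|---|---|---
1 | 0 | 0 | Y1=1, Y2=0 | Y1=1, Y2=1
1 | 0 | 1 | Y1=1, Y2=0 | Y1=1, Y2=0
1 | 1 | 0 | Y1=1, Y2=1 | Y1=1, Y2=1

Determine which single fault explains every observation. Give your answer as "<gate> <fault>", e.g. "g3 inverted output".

g4 stuck-at-0

Fault-free values for test 1 (A=1, B=0, C=0): g1=1, g2=1, g3=0, g4=1, g5=0, giving Y1=1, Y2=0. Observed Y1=1, Y2=1.
Test 1: faults giving observed Y1=1, Y2=1 are {g4 stuck-at-0, g4 inverted output, g5 stuck-at-1, g5 inverted output}.
Test 2 (A=1, B=0, C=1): fault-free g1=0, g2=1, g3=1, g4=1, g5=0 → Y1=1, Y2=0; observed Y1=1, Y2=0. Eliminates g5 stuck-at-1, g5 inverted output.
Test 3 (A=1, B=1, C=0): fault-free g1=1, g2=1, g3=0, g4=0, g5=1 → Y1=1, Y2=1; observed Y1=1, Y2=1. Eliminates g4 inverted output.
Only g4 stuck-at-0 is consistent with every test.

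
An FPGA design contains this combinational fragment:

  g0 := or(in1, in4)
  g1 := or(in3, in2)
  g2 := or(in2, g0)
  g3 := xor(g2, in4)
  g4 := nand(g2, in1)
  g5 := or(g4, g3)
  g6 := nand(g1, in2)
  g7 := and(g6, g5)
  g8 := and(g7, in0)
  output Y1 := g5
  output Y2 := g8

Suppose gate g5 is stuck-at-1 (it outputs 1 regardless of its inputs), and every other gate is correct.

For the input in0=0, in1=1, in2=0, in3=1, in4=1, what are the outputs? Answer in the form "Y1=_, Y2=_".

Y1=1, Y2=0

Propagate with g5 forced: g0=1, g1=1, g2=1, g3=0, g4=0, g5=1 [stuck-at-1], g6=1, g7=1, g8=0.
So the outputs are Y1=1, Y2=0. (Without the fault they would be Y1=0, Y2=0.)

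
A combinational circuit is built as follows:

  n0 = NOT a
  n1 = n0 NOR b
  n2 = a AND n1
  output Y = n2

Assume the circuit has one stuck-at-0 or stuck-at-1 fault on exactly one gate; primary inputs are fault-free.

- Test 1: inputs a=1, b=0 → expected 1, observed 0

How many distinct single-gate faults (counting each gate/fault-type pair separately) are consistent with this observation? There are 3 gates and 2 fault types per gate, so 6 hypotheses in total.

Fault-free: n0=0, n1=1, n2=1 → 1. Observed 0.
  n0 stuck-at-0: output 1 ✗
  n0 stuck-at-1: output 0 ✓
  n1 stuck-at-0: output 0 ✓
  n1 stuck-at-1: output 1 ✗
  n2 stuck-at-0: output 0 ✓
  n2 stuck-at-1: output 1 ✗
Consistent faults: {n0 stuck-at-1, n1 stuck-at-0, n2 stuck-at-0} — 3 in all.

3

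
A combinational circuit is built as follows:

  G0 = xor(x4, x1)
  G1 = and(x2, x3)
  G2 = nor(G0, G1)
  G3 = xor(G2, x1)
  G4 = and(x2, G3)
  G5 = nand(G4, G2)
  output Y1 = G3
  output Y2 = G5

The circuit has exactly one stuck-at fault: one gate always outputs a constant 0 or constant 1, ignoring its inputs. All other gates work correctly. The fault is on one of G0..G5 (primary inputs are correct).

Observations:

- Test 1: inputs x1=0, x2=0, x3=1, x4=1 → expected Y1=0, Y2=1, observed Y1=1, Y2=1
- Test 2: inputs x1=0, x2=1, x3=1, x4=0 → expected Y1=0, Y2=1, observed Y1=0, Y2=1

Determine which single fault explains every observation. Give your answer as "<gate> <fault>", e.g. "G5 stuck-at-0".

Fault-free values for test 1 (x1=0, x2=0, x3=1, x4=1): G0=1, G1=0, G2=0, G3=0, G4=0, G5=1, giving Y1=0, Y2=1. Observed Y1=1, Y2=1.
Test 1: faults giving observed Y1=1, Y2=1 are {G0 stuck-at-0, G2 stuck-at-1, G3 stuck-at-1}.
Test 2 (x1=0, x2=1, x3=1, x4=0): fault-free G0=0, G1=1, G2=0, G3=0, G4=0, G5=1 → Y1=0, Y2=1; observed Y1=0, Y2=1. Eliminates G2 stuck-at-1, G3 stuck-at-1.
Only G0 stuck-at-0 is consistent with every test.

G0 stuck-at-0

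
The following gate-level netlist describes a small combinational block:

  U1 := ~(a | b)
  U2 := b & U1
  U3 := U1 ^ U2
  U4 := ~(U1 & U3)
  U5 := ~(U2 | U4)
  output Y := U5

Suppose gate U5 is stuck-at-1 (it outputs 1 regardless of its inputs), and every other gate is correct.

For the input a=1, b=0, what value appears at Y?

1

Propagate with U5 forced: U1=0, U2=0, U3=0, U4=1, U5=1 [stuck-at-1].
So Y = 1. (Without the fault it would be 0.)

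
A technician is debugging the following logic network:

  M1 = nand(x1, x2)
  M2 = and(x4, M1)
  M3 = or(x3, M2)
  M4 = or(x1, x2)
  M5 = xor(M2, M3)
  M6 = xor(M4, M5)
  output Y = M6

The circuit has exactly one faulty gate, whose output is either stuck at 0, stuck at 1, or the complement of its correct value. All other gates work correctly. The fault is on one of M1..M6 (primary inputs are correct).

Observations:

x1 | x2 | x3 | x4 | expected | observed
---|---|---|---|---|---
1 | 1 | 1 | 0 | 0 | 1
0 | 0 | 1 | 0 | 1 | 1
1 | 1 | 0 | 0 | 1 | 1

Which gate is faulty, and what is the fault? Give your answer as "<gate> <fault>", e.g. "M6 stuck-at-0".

M6 stuck-at-1

Fault-free values for test 1 (x1=1, x2=1, x3=1, x4=0): M1=0, M2=0, M3=1, M4=1, M5=1, M6=0, giving Y=0. Observed 1.
Test 1: faults giving observed 1 are {M2 stuck-at-1, M2 inverted output, M3 stuck-at-0, M3 inverted output, M4 stuck-at-0, M4 inverted output, M5 stuck-at-0, M5 inverted output, M6 stuck-at-1, M6 inverted output}.
Test 2 (x1=0, x2=0, x3=1, x4=0): fault-free M1=1, M2=0, M3=1, M4=0, M5=1, M6=1 → 1; observed 1. Eliminates M2 stuck-at-1, M2 inverted output, M3 stuck-at-0, M3 inverted output, M4 inverted output, M5 stuck-at-0, M5 inverted output, M6 inverted output.
Test 3 (x1=1, x2=1, x3=0, x4=0): fault-free M1=0, M2=0, M3=0, M4=1, M5=0, M6=1 → 1; observed 1. Eliminates M4 stuck-at-0.
Only M6 stuck-at-1 is consistent with every test.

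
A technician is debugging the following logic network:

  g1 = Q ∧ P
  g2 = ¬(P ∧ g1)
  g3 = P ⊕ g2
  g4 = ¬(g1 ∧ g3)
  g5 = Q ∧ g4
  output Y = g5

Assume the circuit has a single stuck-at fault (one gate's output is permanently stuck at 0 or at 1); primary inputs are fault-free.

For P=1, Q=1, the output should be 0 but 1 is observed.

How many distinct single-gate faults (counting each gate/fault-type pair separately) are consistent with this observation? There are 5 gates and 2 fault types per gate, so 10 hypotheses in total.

Fault-free: g1=1, g2=0, g3=1, g4=0, g5=0 → 0. Observed 1.
  g1 stuck-at-0: output 1 ✓
  g1 stuck-at-1: output 0 ✗
  g2 stuck-at-0: output 0 ✗
  g2 stuck-at-1: output 1 ✓
  g3 stuck-at-0: output 1 ✓
  g3 stuck-at-1: output 0 ✗
  g4 stuck-at-0: output 0 ✗
  g4 stuck-at-1: output 1 ✓
  g5 stuck-at-0: output 0 ✗
  g5 stuck-at-1: output 1 ✓
Consistent faults: {g1 stuck-at-0, g2 stuck-at-1, g3 stuck-at-0, g4 stuck-at-1, g5 stuck-at-1} — 5 in all.

5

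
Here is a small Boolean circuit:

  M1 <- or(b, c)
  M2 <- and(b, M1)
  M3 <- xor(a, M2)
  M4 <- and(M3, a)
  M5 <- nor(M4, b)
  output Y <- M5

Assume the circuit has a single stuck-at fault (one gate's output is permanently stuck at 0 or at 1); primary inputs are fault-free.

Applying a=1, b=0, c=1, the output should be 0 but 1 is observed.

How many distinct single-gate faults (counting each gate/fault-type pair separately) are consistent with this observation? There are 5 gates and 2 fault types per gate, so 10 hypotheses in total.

4

Fault-free: M1=1, M2=0, M3=1, M4=1, M5=0 → 0. Observed 1.
  M1 stuck-at-0: output 0 ✗
  M1 stuck-at-1: output 0 ✗
  M2 stuck-at-0: output 0 ✗
  M2 stuck-at-1: output 1 ✓
  M3 stuck-at-0: output 1 ✓
  M3 stuck-at-1: output 0 ✗
  M4 stuck-at-0: output 1 ✓
  M4 stuck-at-1: output 0 ✗
  M5 stuck-at-0: output 0 ✗
  M5 stuck-at-1: output 1 ✓
Consistent faults: {M2 stuck-at-1, M3 stuck-at-0, M4 stuck-at-0, M5 stuck-at-1} — 4 in all.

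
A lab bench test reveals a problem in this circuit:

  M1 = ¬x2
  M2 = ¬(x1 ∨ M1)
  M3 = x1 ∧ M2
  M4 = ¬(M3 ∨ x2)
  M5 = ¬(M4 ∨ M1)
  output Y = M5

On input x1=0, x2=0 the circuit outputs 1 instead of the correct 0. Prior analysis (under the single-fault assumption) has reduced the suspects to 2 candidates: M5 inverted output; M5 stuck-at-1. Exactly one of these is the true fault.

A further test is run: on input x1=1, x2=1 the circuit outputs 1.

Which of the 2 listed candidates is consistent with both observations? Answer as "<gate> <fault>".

M5 stuck-at-1

Evaluate each candidate on input x1=1, x2=1:
  M5 inverted output: M1=0, M2=0, M3=0, M4=0, M5=0 [inverted output] → 0 — eliminated
  M5 stuck-at-1: M1=0, M2=0, M3=0, M4=0, M5=1 [stuck-at-1] → 1 — matches
Only M5 stuck-at-1 reproduces the observed 1.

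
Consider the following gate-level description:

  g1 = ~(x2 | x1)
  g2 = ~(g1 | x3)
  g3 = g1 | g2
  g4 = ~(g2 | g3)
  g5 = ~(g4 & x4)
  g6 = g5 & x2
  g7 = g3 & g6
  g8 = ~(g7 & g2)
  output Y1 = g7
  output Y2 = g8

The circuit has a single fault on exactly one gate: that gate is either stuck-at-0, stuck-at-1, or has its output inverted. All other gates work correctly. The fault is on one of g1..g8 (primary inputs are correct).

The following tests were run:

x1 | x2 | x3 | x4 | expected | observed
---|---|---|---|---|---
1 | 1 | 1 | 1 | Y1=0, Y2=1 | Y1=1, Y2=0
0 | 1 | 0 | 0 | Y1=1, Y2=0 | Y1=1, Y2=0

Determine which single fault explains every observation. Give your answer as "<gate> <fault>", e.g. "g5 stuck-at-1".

g2 stuck-at-1

Fault-free values for test 1 (x1=1, x2=1, x3=1, x4=1): g1=0, g2=0, g3=0, g4=1, g5=0, g6=0, g7=0, g8=1, giving Y1=0, Y2=1. Observed Y1=1, Y2=0.
Test 1: faults giving observed Y1=1, Y2=0 are {g2 stuck-at-1, g2 inverted output}.
Test 2 (x1=0, x2=1, x3=0, x4=0): fault-free g1=0, g2=1, g3=1, g4=0, g5=1, g6=1, g7=1, g8=0 → Y1=1, Y2=0; observed Y1=1, Y2=0. Eliminates g2 inverted output.
Only g2 stuck-at-1 is consistent with every test.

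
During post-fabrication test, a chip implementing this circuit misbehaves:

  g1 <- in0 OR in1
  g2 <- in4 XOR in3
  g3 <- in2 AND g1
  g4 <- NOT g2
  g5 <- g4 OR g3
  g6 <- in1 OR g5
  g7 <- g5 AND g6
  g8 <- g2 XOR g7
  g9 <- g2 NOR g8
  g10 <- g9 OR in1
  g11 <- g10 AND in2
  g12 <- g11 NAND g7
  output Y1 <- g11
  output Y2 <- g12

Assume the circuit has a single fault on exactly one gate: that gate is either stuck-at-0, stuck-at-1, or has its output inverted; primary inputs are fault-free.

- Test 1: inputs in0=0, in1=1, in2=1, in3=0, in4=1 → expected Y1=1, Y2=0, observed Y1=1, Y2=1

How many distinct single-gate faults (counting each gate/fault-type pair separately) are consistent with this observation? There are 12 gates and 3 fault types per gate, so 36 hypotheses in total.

Fault-free: g1=1, g2=1, g3=1, g4=0, g5=1, g6=1, g7=1, g8=0, g9=0, g10=1, g11=1, g12=0 → Y1=1, Y2=0. Observed Y1=1, Y2=1.
  g1: stuck-at-0, inverted output ✓; others ✗
  g2: none of the 3 fault types match ✗
  g3: stuck-at-0, inverted output ✓; others ✗
  g4: none of the 3 fault types match ✗
  g5: stuck-at-0, inverted output ✓; others ✗
  g6: stuck-at-0, inverted output ✓; others ✗
  g7: stuck-at-0, inverted output ✓; others ✗
  g8: none of the 3 fault types match ✗
  g9: none of the 3 fault types match ✗
  g10: none of the 3 fault types match ✗
  g11: none of the 3 fault types match ✗
  g12: stuck-at-1, inverted output ✓; others ✗
Consistent faults: {g1 stuck-at-0, g1 inverted output, g3 stuck-at-0, g3 inverted output, g5 stuck-at-0, g5 inverted output, g6 stuck-at-0, g6 inverted output, g7 stuck-at-0, g7 inverted output, g12 stuck-at-1, g12 inverted output} — 12 in all.

12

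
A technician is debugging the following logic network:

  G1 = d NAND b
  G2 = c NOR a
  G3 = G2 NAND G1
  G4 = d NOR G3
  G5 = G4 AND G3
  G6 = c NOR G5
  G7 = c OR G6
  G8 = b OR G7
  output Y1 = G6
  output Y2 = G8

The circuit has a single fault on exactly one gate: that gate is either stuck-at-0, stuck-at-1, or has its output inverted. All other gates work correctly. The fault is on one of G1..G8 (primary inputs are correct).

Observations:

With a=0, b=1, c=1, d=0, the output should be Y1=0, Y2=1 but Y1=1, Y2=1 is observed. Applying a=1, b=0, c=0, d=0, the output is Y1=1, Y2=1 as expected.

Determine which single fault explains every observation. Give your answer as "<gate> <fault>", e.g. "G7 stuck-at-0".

G6 stuck-at-1

Fault-free values for test 1 (a=0, b=1, c=1, d=0): G1=1, G2=0, G3=1, G4=0, G5=0, G6=0, G7=1, G8=1, giving Y1=0, Y2=1. Observed Y1=1, Y2=1.
Test 1: faults giving observed Y1=1, Y2=1 are {G6 stuck-at-1, G6 inverted output}.
Test 2 (a=1, b=0, c=0, d=0): fault-free G1=1, G2=0, G3=1, G4=0, G5=0, G6=1, G7=1, G8=1 → Y1=1, Y2=1; observed Y1=1, Y2=1. Eliminates G6 inverted output.
Only G6 stuck-at-1 is consistent with every test.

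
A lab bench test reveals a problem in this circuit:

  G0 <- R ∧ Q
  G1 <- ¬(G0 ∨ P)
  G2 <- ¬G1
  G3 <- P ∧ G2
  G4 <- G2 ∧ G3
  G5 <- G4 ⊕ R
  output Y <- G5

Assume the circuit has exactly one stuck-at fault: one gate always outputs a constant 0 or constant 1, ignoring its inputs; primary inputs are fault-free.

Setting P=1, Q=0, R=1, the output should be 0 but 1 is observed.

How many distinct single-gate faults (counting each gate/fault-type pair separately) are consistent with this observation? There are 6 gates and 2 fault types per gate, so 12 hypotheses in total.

5

Fault-free: G0=0, G1=0, G2=1, G3=1, G4=1, G5=0 → 0. Observed 1.
  G0 stuck-at-0: output 0 ✗
  G0 stuck-at-1: output 0 ✗
  G1 stuck-at-0: output 0 ✗
  G1 stuck-at-1: output 1 ✓
  G2 stuck-at-0: output 1 ✓
  G2 stuck-at-1: output 0 ✗
  G3 stuck-at-0: output 1 ✓
  G3 stuck-at-1: output 0 ✗
  G4 stuck-at-0: output 1 ✓
  G4 stuck-at-1: output 0 ✗
  G5 stuck-at-0: output 0 ✗
  G5 stuck-at-1: output 1 ✓
Consistent faults: {G1 stuck-at-1, G2 stuck-at-0, G3 stuck-at-0, G4 stuck-at-0, G5 stuck-at-1} — 5 in all.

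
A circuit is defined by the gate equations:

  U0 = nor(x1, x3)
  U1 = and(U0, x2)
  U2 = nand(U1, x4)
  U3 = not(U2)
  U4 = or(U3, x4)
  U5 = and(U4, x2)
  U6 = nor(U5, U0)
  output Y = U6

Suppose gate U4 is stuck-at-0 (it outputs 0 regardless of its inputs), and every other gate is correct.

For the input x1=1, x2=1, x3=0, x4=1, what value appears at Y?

Propagate with U4 forced: U0=0, U1=0, U2=1, U3=0, U4=0 [stuck-at-0], U5=0, U6=1.
So Y = 1. (Without the fault it would be 0.)

1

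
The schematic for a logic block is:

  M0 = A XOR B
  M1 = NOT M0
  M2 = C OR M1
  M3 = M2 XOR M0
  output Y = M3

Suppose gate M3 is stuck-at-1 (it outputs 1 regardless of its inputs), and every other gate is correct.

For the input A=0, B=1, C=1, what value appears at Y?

1

Propagate with M3 forced: M0=1, M1=0, M2=1, M3=1 [stuck-at-1].
So Y = 1. (Without the fault it would be 0.)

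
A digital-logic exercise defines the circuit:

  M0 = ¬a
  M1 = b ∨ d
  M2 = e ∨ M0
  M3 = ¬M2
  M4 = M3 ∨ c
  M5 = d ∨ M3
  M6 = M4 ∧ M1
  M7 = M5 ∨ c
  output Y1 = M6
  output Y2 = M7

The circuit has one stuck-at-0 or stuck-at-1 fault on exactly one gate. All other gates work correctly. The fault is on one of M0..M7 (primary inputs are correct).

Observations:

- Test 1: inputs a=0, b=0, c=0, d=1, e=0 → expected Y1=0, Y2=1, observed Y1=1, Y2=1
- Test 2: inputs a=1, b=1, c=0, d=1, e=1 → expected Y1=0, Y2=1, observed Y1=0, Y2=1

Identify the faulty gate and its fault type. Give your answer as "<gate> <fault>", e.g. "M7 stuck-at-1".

M0 stuck-at-0

Fault-free values for test 1 (a=0, b=0, c=0, d=1, e=0): M0=1, M1=1, M2=1, M3=0, M4=0, M5=1, M6=0, M7=1, giving Y1=0, Y2=1. Observed Y1=1, Y2=1.
Test 1: faults giving observed Y1=1, Y2=1 are {M0 stuck-at-0, M2 stuck-at-0, M3 stuck-at-1, M4 stuck-at-1, M6 stuck-at-1}.
Test 2 (a=1, b=1, c=0, d=1, e=1): fault-free M0=0, M1=1, M2=1, M3=0, M4=0, M5=1, M6=0, M7=1 → Y1=0, Y2=1; observed Y1=0, Y2=1. Eliminates M2 stuck-at-0, M3 stuck-at-1, M4 stuck-at-1, M6 stuck-at-1.
Only M0 stuck-at-0 is consistent with every test.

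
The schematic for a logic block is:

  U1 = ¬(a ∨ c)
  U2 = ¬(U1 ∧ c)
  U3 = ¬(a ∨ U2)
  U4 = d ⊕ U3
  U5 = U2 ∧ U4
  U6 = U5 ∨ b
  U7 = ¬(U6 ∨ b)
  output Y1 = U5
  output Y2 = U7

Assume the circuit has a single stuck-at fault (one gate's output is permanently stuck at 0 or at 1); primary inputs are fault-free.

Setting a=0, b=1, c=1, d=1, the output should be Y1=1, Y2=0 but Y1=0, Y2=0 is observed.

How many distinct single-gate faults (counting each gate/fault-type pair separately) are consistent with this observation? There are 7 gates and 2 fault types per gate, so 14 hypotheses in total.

Fault-free: U1=0, U2=1, U3=0, U4=1, U5=1, U6=1, U7=0 → Y1=1, Y2=0. Observed Y1=0, Y2=0.
  U1 stuck-at-0: output Y1=1, Y2=0 ✗
  U1 stuck-at-1: output Y1=0, Y2=0 ✓
  U2 stuck-at-0: output Y1=0, Y2=0 ✓
  U2 stuck-at-1: output Y1=1, Y2=0 ✗
  U3 stuck-at-0: output Y1=1, Y2=0 ✗
  U3 stuck-at-1: output Y1=0, Y2=0 ✓
  U4 stuck-at-0: output Y1=0, Y2=0 ✓
  U4 stuck-at-1: output Y1=1, Y2=0 ✗
  U5 stuck-at-0: output Y1=0, Y2=0 ✓
  U5 stuck-at-1: output Y1=1, Y2=0 ✗
  U6 stuck-at-0: output Y1=1, Y2=0 ✗
  U6 stuck-at-1: output Y1=1, Y2=0 ✗
  U7 stuck-at-0: output Y1=1, Y2=0 ✗
  U7 stuck-at-1: output Y1=1, Y2=1 ✗
Consistent faults: {U1 stuck-at-1, U2 stuck-at-0, U3 stuck-at-1, U4 stuck-at-0, U5 stuck-at-0} — 5 in all.

5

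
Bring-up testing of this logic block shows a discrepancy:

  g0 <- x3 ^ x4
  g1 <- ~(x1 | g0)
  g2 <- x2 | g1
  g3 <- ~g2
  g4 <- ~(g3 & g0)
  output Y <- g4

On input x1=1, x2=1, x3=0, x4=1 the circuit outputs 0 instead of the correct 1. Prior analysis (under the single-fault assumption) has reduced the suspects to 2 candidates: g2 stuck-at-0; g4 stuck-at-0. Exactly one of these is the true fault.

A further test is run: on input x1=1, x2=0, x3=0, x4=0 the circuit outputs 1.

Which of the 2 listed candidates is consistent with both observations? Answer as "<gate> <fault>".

Evaluate each candidate on input x1=1, x2=0, x3=0, x4=0:
  g2 stuck-at-0: g0=0, g1=0, g2=0 [stuck-at-0], g3=1, g4=1 → 1 — matches
  g4 stuck-at-0: g0=0, g1=0, g2=0, g3=1, g4=0 [stuck-at-0] → 0 — eliminated
Only g2 stuck-at-0 reproduces the observed 1.

g2 stuck-at-0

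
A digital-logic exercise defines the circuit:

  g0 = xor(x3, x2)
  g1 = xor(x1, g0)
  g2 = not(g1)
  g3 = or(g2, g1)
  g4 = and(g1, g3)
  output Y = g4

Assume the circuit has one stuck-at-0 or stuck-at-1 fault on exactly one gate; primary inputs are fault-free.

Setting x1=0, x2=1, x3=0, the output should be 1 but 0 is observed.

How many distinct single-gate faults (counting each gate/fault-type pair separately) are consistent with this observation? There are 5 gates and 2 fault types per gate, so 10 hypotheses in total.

4

Fault-free: g0=1, g1=1, g2=0, g3=1, g4=1 → 1. Observed 0.
  g0 stuck-at-0: output 0 ✓
  g0 stuck-at-1: output 1 ✗
  g1 stuck-at-0: output 0 ✓
  g1 stuck-at-1: output 1 ✗
  g2 stuck-at-0: output 1 ✗
  g2 stuck-at-1: output 1 ✗
  g3 stuck-at-0: output 0 ✓
  g3 stuck-at-1: output 1 ✗
  g4 stuck-at-0: output 0 ✓
  g4 stuck-at-1: output 1 ✗
Consistent faults: {g0 stuck-at-0, g1 stuck-at-0, g3 stuck-at-0, g4 stuck-at-0} — 4 in all.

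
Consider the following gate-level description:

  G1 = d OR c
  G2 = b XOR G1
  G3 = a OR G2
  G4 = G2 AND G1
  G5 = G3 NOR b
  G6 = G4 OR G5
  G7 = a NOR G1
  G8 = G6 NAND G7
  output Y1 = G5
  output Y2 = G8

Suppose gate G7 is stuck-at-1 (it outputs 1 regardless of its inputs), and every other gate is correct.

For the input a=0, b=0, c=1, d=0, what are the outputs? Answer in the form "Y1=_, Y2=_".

Y1=0, Y2=0

Propagate with G7 forced: G1=1, G2=1, G3=1, G4=1, G5=0, G6=1, G7=1 [stuck-at-1], G8=0.
So the outputs are Y1=0, Y2=0. (Without the fault they would be Y1=0, Y2=1.)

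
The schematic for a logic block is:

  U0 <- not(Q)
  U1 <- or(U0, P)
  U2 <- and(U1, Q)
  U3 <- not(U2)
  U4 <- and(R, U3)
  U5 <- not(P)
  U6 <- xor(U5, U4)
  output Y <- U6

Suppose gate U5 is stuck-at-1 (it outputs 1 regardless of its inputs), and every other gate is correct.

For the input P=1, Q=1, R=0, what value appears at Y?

Propagate with U5 forced: U0=0, U1=1, U2=1, U3=0, U4=0, U5=1 [stuck-at-1], U6=1.
So Y = 1. (Without the fault it would be 0.)

1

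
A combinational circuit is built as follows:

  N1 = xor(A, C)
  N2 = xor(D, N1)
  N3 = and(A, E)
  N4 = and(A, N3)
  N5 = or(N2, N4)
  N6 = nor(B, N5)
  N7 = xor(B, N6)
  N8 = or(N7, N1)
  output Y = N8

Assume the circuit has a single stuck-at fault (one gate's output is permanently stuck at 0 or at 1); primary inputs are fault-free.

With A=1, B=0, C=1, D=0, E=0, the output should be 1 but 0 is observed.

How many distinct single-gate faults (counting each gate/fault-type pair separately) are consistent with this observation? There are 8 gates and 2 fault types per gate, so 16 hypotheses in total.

7

Fault-free: N1=0, N2=0, N3=0, N4=0, N5=0, N6=1, N7=1, N8=1 → 1. Observed 0.
  N1: none of the 2 fault types match ✗
  N2: stuck-at-1 ✓; others ✗
  N3: stuck-at-1 ✓; others ✗
  N4: stuck-at-1 ✓; others ✗
  N5: stuck-at-1 ✓; others ✗
  N6: stuck-at-0 ✓; others ✗
  N7: stuck-at-0 ✓; others ✗
  N8: stuck-at-0 ✓; others ✗
Consistent faults: {N2 stuck-at-1, N3 stuck-at-1, N4 stuck-at-1, N5 stuck-at-1, N6 stuck-at-0, N7 stuck-at-0, N8 stuck-at-0} — 7 in all.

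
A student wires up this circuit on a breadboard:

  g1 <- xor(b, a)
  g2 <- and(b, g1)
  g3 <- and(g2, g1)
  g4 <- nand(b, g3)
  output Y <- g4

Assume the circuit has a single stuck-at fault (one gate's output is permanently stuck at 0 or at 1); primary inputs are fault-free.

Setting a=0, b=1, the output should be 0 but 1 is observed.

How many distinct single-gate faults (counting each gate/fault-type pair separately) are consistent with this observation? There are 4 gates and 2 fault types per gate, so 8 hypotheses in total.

Fault-free: g1=1, g2=1, g3=1, g4=0 → 0. Observed 1.
  g1 stuck-at-0: output 1 ✓
  g1 stuck-at-1: output 0 ✗
  g2 stuck-at-0: output 1 ✓
  g2 stuck-at-1: output 0 ✗
  g3 stuck-at-0: output 1 ✓
  g3 stuck-at-1: output 0 ✗
  g4 stuck-at-0: output 0 ✗
  g4 stuck-at-1: output 1 ✓
Consistent faults: {g1 stuck-at-0, g2 stuck-at-0, g3 stuck-at-0, g4 stuck-at-1} — 4 in all.

4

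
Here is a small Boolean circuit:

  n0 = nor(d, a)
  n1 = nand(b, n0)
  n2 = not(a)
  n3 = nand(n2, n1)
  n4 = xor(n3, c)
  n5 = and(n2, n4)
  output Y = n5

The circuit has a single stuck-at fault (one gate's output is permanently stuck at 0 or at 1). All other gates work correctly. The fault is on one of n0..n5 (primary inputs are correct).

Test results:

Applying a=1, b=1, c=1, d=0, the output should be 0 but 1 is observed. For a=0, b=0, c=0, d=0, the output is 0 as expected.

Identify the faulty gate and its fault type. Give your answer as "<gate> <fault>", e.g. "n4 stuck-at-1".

n2 stuck-at-1

Fault-free values for test 1 (a=1, b=1, c=1, d=0): n0=0, n1=1, n2=0, n3=1, n4=0, n5=0, giving Y=0. Observed 1.
Test 1: faults giving observed 1 are {n2 stuck-at-1, n5 stuck-at-1}.
Test 2 (a=0, b=0, c=0, d=0): fault-free n0=1, n1=1, n2=1, n3=0, n4=0, n5=0 → 0; observed 0. Eliminates n5 stuck-at-1.
Only n2 stuck-at-1 is consistent with every test.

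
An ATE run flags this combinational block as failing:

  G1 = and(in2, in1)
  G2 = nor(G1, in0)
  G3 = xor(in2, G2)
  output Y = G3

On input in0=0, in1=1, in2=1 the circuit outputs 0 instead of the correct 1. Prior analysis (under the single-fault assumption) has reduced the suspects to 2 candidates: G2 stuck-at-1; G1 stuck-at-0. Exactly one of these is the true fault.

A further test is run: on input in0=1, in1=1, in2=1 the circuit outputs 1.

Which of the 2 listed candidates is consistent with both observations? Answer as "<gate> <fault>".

Evaluate each candidate on input in0=1, in1=1, in2=1:
  G2 stuck-at-1: G1=1, G2=1 [stuck-at-1], G3=0 → 0 — eliminated
  G1 stuck-at-0: G1=0 [stuck-at-0], G2=0, G3=1 → 1 — matches
Only G1 stuck-at-0 reproduces the observed 1.

G1 stuck-at-0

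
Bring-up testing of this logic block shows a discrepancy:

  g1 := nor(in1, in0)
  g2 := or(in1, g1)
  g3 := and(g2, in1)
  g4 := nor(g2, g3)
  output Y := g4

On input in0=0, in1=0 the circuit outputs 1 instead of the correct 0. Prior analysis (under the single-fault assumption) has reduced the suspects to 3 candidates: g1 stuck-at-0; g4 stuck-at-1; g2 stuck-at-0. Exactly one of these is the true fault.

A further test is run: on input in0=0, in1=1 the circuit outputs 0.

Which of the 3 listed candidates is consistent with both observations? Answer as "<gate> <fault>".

g1 stuck-at-0

Evaluate each candidate on input in0=0, in1=1:
  g1 stuck-at-0: g1=0 [stuck-at-0], g2=1, g3=1, g4=0 → 0 — matches
  g4 stuck-at-1: g1=0, g2=1, g3=1, g4=1 [stuck-at-1] → 1 — eliminated
  g2 stuck-at-0: g1=0, g2=0 [stuck-at-0], g3=0, g4=1 → 1 — eliminated
Only g1 stuck-at-0 reproduces the observed 0.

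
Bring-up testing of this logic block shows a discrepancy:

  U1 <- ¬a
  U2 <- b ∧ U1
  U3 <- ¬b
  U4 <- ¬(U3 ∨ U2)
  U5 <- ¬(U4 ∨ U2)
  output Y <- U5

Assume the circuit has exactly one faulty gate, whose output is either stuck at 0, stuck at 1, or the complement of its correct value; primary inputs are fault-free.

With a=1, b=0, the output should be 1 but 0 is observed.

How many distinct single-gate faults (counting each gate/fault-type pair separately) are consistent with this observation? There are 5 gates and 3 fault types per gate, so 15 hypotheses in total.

Fault-free: U1=0, U2=0, U3=1, U4=0, U5=1 → 1. Observed 0.
  U1: none of the 3 fault types match ✗
  U2: stuck-at-1, inverted output ✓; others ✗
  U3: stuck-at-0, inverted output ✓; others ✗
  U4: stuck-at-1, inverted output ✓; others ✗
  U5: stuck-at-0, inverted output ✓; others ✗
Consistent faults: {U2 stuck-at-1, U2 inverted output, U3 stuck-at-0, U3 inverted output, U4 stuck-at-1, U4 inverted output, U5 stuck-at-0, U5 inverted output} — 8 in all.

8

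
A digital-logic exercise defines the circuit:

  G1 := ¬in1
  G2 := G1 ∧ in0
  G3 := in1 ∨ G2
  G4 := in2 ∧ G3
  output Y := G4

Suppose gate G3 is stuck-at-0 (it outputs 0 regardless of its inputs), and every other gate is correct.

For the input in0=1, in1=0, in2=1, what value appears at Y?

0

Propagate with G3 forced: G1=1, G2=1, G3=0 [stuck-at-0], G4=0.
So Y = 0. (Without the fault it would be 1.)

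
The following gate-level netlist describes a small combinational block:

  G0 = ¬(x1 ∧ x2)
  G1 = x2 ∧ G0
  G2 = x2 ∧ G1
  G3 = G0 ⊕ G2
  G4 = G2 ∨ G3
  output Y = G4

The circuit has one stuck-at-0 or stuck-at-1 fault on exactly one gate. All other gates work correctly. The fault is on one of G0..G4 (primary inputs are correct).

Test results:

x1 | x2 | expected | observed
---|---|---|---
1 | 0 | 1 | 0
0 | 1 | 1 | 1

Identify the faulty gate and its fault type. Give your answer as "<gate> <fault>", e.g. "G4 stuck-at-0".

Fault-free values for test 1 (x1=1, x2=0): G0=1, G1=0, G2=0, G3=1, G4=1, giving Y=1. Observed 0.
Test 1: faults giving observed 0 are {G0 stuck-at-0, G3 stuck-at-0, G4 stuck-at-0}.
Test 2 (x1=0, x2=1): fault-free G0=1, G1=1, G2=1, G3=0, G4=1 → 1; observed 1. Eliminates G0 stuck-at-0, G4 stuck-at-0.
Only G3 stuck-at-0 is consistent with every test.

G3 stuck-at-0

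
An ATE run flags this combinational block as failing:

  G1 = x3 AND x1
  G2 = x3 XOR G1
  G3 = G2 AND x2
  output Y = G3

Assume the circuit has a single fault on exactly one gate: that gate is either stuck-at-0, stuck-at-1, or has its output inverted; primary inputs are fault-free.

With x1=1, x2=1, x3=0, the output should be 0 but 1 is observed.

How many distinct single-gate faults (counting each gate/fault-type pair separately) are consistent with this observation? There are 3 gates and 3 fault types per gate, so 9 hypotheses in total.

Fault-free: G1=0, G2=0, G3=0 → 0. Observed 1.
  G1 stuck-at-0: output 0 ✗
  G1 stuck-at-1: output 1 ✓
  G1 inverted output: output 1 ✓
  G2 stuck-at-0: output 0 ✗
  G2 stuck-at-1: output 1 ✓
  G2 inverted output: output 1 ✓
  G3 stuck-at-0: output 0 ✗
  G3 stuck-at-1: output 1 ✓
  G3 inverted output: output 1 ✓
Consistent faults: {G1 stuck-at-1, G1 inverted output, G2 stuck-at-1, G2 inverted output, G3 stuck-at-1, G3 inverted output} — 6 in all.

6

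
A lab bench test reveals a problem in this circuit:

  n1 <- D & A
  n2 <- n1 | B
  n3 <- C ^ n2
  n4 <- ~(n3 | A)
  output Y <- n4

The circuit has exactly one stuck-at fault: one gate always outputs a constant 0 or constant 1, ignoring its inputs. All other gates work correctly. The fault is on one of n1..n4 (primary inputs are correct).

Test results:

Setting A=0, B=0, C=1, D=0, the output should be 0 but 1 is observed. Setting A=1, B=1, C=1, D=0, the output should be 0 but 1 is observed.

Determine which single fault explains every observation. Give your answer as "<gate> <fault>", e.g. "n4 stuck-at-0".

Fault-free values for test 1 (A=0, B=0, C=1, D=0): n1=0, n2=0, n3=1, n4=0, giving Y=0. Observed 1.
Test 1: faults giving observed 1 are {n1 stuck-at-1, n2 stuck-at-1, n3 stuck-at-0, n4 stuck-at-1}.
Test 2 (A=1, B=1, C=1, D=0): fault-free n1=0, n2=1, n3=0, n4=0 → 0; observed 1. Eliminates n1 stuck-at-1, n2 stuck-at-1, n3 stuck-at-0.
Only n4 stuck-at-1 is consistent with every test.

n4 stuck-at-1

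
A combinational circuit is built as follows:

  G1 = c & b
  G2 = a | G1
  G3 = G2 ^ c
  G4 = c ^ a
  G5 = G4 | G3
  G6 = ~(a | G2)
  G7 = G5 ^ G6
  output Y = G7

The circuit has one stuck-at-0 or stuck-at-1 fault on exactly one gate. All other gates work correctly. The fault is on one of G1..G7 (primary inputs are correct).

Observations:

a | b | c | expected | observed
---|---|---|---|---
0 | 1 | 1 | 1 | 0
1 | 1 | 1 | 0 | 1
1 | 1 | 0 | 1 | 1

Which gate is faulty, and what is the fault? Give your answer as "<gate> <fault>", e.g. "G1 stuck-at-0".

Fault-free values for test 1 (a=0, b=1, c=1): G1=1, G2=1, G3=0, G4=1, G5=1, G6=0, G7=1, giving Y=1. Observed 0.
Test 1: faults giving observed 0 are {G1 stuck-at-0, G2 stuck-at-0, G4 stuck-at-0, G5 stuck-at-0, G6 stuck-at-1, G7 stuck-at-0}.
Test 2 (a=1, b=1, c=1): fault-free G1=1, G2=1, G3=0, G4=0, G5=0, G6=0, G7=0 → 0; observed 1. Eliminates G1 stuck-at-0, G4 stuck-at-0, G5 stuck-at-0, G7 stuck-at-0.
Test 3 (a=1, b=1, c=0): fault-free G1=0, G2=1, G3=1, G4=1, G5=1, G6=0, G7=1 → 1; observed 1. Eliminates G6 stuck-at-1.
Only G2 stuck-at-0 is consistent with every test.

G2 stuck-at-0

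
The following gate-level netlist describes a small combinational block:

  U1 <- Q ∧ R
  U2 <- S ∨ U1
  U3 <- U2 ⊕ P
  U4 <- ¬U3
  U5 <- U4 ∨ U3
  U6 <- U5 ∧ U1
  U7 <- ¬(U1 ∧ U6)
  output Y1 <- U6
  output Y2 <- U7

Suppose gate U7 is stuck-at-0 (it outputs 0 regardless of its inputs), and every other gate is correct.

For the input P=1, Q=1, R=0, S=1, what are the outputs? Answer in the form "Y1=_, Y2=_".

Y1=0, Y2=0

Propagate with U7 forced: U1=0, U2=1, U3=0, U4=1, U5=1, U6=0, U7=0 [stuck-at-0].
So the outputs are Y1=0, Y2=0. (Without the fault they would be Y1=0, Y2=1.)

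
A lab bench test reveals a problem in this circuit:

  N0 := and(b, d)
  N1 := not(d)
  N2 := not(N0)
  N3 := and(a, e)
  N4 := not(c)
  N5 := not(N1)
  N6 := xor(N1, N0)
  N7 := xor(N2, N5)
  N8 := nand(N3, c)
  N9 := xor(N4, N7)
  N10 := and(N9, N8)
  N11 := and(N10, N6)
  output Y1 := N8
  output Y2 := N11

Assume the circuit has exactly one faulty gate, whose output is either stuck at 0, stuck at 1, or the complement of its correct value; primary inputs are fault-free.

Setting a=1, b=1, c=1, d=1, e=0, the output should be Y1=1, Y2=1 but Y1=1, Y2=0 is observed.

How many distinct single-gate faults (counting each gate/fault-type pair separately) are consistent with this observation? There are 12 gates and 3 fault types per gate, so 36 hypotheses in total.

Fault-free: N0=1, N1=0, N2=0, N3=0, N4=0, N5=1, N6=1, N7=1, N8=1, N9=1, N10=1, N11=1 → Y1=1, Y2=1. Observed Y1=1, Y2=0.
  N0: stuck-at-0, inverted output ✓; others ✗
  N1: stuck-at-1, inverted output ✓; others ✗
  N2: stuck-at-1, inverted output ✓; others ✗
  N3: none of the 3 fault types match ✗
  N4: stuck-at-1, inverted output ✓; others ✗
  N5: stuck-at-0, inverted output ✓; others ✗
  N6: stuck-at-0, inverted output ✓; others ✗
  N7: stuck-at-0, inverted output ✓; others ✗
  N8: none of the 3 fault types match ✗
  N9: stuck-at-0, inverted output ✓; others ✗
  N10: stuck-at-0, inverted output ✓; others ✗
  N11: stuck-at-0, inverted output ✓; others ✗
Consistent faults: {N0 stuck-at-0, N0 inverted output, N1 stuck-at-1, N1 inverted output, N2 stuck-at-1, N2 inverted output, N4 stuck-at-1, N4 inverted output, N5 stuck-at-0, N5 inverted output, N6 stuck-at-0, N6 inverted output, N7 stuck-at-0, N7 inverted output, N9 stuck-at-0, N9 inverted output, N10 stuck-at-0, N10 inverted output, N11 stuck-at-0, N11 inverted output} — 20 in all.

20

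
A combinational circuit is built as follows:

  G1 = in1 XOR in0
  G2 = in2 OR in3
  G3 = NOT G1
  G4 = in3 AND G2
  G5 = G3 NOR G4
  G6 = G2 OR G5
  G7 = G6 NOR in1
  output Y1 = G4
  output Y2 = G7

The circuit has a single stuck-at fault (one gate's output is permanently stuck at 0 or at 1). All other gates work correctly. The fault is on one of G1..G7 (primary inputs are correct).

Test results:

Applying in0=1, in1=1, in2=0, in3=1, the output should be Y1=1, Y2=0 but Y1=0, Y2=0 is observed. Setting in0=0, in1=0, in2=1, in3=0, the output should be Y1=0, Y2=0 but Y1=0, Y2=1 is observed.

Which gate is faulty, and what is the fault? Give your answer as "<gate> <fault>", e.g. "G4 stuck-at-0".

G2 stuck-at-0

Fault-free values for test 1 (in0=1, in1=1, in2=0, in3=1): G1=0, G2=1, G3=1, G4=1, G5=0, G6=1, G7=0, giving Y1=1, Y2=0. Observed Y1=0, Y2=0.
Test 1: faults giving observed Y1=0, Y2=0 are {G2 stuck-at-0, G4 stuck-at-0}.
Test 2 (in0=0, in1=0, in2=1, in3=0): fault-free G1=0, G2=1, G3=1, G4=0, G5=0, G6=1, G7=0 → Y1=0, Y2=0; observed Y1=0, Y2=1. Eliminates G4 stuck-at-0.
Only G2 stuck-at-0 is consistent with every test.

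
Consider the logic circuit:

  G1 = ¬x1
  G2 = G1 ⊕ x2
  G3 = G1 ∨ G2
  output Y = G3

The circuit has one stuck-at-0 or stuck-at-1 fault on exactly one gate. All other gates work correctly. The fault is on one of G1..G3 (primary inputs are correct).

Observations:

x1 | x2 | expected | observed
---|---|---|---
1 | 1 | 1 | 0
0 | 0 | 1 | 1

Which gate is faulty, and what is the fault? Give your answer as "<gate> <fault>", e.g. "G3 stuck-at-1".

Fault-free values for test 1 (x1=1, x2=1): G1=0, G2=1, G3=1, giving Y=1. Observed 0.
Test 1: faults giving observed 0 are {G2 stuck-at-0, G3 stuck-at-0}.
Test 2 (x1=0, x2=0): fault-free G1=1, G2=1, G3=1 → 1; observed 1. Eliminates G3 stuck-at-0.
Only G2 stuck-at-0 is consistent with every test.

G2 stuck-at-0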